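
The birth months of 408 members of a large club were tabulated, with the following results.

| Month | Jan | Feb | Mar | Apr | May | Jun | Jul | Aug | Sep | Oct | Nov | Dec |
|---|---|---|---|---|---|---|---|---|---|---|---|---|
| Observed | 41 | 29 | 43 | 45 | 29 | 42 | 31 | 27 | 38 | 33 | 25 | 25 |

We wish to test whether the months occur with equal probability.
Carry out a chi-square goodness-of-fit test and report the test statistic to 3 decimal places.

Under H₀ each category has probability 1/12, so each expected count is 408/12 = 34.
cat         O        E   (O−E)²/E
Jan        41       34     1.4412
Feb        29       34     0.7353
Mar        43       34     2.3824
Apr        45       34     3.5588
May        29       34     0.7353
Jun        42       34     1.8824
Jul        31       34     0.2647
Aug        27       34     1.4412
Sep        38       34     0.4706
Oct        33       34     0.0294
Nov        25       34     2.3824
Dec        25       34     2.3824
Sum = 17.706

17.706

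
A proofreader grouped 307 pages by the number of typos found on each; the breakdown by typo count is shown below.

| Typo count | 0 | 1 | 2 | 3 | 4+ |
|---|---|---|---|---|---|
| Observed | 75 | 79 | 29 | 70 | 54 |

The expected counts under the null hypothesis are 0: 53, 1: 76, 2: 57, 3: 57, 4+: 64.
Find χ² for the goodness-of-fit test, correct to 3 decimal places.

27.532

cat         O        E   (O−E)²/E
0          75       53     9.1321
1          79       76     0.1184
2          29       57    13.7544
3          70       57     2.9649
4+         54       64     1.5625
Sum = 27.532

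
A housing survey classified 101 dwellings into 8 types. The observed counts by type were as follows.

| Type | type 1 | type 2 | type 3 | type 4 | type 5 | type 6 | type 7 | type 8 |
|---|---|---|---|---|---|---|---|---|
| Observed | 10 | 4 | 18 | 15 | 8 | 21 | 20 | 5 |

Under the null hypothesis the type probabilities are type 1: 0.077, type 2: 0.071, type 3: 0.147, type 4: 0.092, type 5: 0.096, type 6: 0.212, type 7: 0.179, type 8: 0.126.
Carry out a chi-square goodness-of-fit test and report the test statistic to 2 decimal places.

11.41

Expected counts E_i = n·p_i: 101×0.077 = 7.777, 101×0.071 = 7.171, 101×0.147 = 14.847, 101×0.092 = 9.292, 101×0.096 = 9.696, 101×0.212 = 21.412, 101×0.179 = 18.079, 101×0.126 = 12.726.
χ² = (10−7.777)²/7.777 + (4−7.171)²/7.171 + (18−14.847)²/14.847 + (15−9.292)²/9.292 + (8−9.696)²/9.696 + (21−21.412)²/21.412 + (20−18.079)²/18.079 + (5−12.726)²/12.726
   = 0.635 + 1.402 + 0.670 + 3.506 + 0.297 + 0.008 + 0.204 + 4.690
Sum = 11.41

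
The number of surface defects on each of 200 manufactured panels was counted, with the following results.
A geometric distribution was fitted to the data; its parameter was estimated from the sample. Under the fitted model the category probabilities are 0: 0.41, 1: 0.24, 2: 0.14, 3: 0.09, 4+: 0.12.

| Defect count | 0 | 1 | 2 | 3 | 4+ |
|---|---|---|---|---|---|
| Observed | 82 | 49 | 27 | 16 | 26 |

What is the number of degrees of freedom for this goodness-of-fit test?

There are k = 5 categories and 1 parameter estimated from the data, so df = 5 − 1 − 1 = 3.

3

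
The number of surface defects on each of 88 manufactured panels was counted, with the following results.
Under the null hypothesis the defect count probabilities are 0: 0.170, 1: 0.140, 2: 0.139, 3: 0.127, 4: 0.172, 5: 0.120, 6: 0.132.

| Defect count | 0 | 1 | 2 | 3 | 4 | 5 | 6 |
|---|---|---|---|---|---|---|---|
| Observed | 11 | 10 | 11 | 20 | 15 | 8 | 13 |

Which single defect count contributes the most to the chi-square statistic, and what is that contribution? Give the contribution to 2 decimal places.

Expected counts E_i = n·p_i: 88×0.170 = 14.96, 88×0.140 = 12.32, 88×0.139 = 12.232, 88×0.127 = 11.176, 88×0.172 = 15.136, 88×0.120 = 10.56, 88×0.132 = 11.616.
0: (11 − 14.96)²/14.96 = 15.6816/14.96 = 1.048
1: (10 − 12.32)²/12.32 = 5.3824/12.32 = 0.437
2: (11 − 12.232)²/12.232 = 1.517824/12.232 = 0.124
3: (20 − 11.176)²/11.176 = 77.862976/11.176 = 6.967
4: (15 − 15.136)²/15.136 = 0.018496/15.136 = 0.001
5: (8 − 10.56)²/10.56 = 6.5536/10.56 = 0.621
6: (13 − 11.616)²/11.616 = 1.915456/11.616 = 0.165
The largest term is for 3: 6.97.

3, 6.97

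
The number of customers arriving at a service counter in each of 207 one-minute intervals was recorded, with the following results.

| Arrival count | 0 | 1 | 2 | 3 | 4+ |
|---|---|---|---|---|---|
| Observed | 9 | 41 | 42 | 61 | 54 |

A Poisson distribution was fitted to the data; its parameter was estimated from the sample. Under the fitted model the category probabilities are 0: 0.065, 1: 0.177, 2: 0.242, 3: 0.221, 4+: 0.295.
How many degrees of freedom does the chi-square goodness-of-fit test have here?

There are k = 5 categories and 1 parameter estimated from the data, so df = 5 − 1 − 1 = 3.

3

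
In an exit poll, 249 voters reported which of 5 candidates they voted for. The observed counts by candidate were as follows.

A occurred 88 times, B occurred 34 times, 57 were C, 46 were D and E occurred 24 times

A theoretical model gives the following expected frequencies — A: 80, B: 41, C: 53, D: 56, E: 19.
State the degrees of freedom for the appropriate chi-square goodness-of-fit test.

4

There are k = 5 categories and no parameters were estimated from the data, so df = 5 − 1 = 4.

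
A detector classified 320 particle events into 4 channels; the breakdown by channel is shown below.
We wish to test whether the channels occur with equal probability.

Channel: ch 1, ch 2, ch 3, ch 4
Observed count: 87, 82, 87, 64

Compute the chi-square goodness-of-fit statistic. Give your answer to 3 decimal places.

Under H₀ each category has probability 1/4, so each expected count is 320/4 = 80.
ch 1: (87 − 80)²/80 = 49/80 = 0.6125
ch 2: (82 − 80)²/80 = 4/80 = 0.0500
ch 3: (87 − 80)²/80 = 49/80 = 0.6125
ch 4: (64 − 80)²/80 = 256/80 = 3.2000
Sum = 4.475

4.475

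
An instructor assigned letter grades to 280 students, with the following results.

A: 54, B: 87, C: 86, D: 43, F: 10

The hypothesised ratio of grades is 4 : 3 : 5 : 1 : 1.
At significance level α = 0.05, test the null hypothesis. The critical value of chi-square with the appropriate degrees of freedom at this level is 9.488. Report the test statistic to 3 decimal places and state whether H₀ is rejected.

Ratio total = 14. Expected counts: 280×4/14 = 80, 280×3/14 = 60, 280×5/14 = 100, 280×1/14 = 20, 280×1/14 = 20.
cat         O        E   (O−E)²/E
A          54       80     8.4500
B          87       60    12.1500
C          86      100     1.9600
D          43       20    26.4500
F          10       20     5.0000
Sum = 54.010
df = 4. Since 54.010 > 9.488, we reject H₀.

54.010; reject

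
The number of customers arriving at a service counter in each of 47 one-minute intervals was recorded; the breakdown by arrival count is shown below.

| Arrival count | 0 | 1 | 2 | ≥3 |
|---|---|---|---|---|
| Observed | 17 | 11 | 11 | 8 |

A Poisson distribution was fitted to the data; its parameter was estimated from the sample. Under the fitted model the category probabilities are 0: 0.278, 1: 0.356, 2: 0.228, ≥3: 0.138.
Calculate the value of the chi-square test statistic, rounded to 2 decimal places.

3.51

Expected counts E_i = n·p_i: 47×0.278 = 13.066, 47×0.356 = 16.732, 47×0.228 = 10.716, 47×0.138 = 6.486.
0: (17 − 13.066)²/13.066 = 15.476356/13.066 = 1.184
1: (11 − 16.732)²/16.732 = 32.855824/16.732 = 1.964
2: (11 − 10.716)²/10.716 = 0.080656/10.716 = 0.008
≥3: (8 − 6.486)²/6.486 = 2.292196/6.486 = 0.353
Sum = 3.51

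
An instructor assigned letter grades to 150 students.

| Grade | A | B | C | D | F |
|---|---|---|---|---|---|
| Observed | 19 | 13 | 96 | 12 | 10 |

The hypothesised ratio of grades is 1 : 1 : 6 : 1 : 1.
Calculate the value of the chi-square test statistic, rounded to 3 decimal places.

Ratio total = 10. Expected counts: 150×1/10 = 15, 150×1/10 = 15, 150×6/10 = 90, 150×1/10 = 15, 150×1/10 = 15.
A: (19 − 15)²/15 = 16/15 = 1.0667
B: (13 − 15)²/15 = 4/15 = 0.2667
C: (96 − 90)²/90 = 36/90 = 0.4000
D: (12 − 15)²/15 = 9/15 = 0.6000
F: (10 − 15)²/15 = 25/15 = 1.6667
Sum = 4.000

4.000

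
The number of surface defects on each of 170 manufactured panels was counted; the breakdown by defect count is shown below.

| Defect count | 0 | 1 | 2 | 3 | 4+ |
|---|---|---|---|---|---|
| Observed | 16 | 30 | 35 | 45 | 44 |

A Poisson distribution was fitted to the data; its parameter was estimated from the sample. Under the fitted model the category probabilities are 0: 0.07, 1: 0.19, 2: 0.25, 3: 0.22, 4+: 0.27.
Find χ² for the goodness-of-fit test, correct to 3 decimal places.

Expected counts E_i = n·p_i: 170×0.07 = 11.9, 170×0.19 = 32.3, 170×0.25 = 42.5, 170×0.22 = 37.4, 170×0.27 = 45.9.
χ² = (16−11.9)²/11.9 + (30−32.3)²/32.3 + (35−42.5)²/42.5 + (45−37.4)²/37.4 + (44−45.9)²/45.9
   = 1.4126 + 0.1638 + 1.3235 + 1.5444 + 0.0786
Sum = 4.523

4.523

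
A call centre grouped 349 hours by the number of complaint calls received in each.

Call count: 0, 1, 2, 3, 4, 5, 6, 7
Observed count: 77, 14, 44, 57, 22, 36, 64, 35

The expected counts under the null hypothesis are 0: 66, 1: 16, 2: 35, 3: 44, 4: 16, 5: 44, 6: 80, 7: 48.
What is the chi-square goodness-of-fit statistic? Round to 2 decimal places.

χ² = (77−66)²/66 + (14−16)²/16 + (44−35)²/35 + (57−44)²/44 + (22−16)²/16 + (36−44)²/44 + (64−80)²/80 + (35−48)²/48
   = 1.833 + 0.250 + 2.314 + 3.841 + 2.250 + 1.455 + 3.200 + 3.521
Sum = 18.66

18.66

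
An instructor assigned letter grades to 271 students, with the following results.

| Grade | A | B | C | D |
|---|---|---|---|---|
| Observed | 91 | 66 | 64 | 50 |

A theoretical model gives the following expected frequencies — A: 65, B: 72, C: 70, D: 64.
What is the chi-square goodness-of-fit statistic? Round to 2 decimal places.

A: (91 − 65)²/65 = 676/65 = 10.400
B: (66 − 72)²/72 = 36/72 = 0.500
C: (64 − 70)²/70 = 36/70 = 0.514
D: (50 − 64)²/64 = 196/64 = 3.063
Sum = 14.48

14.48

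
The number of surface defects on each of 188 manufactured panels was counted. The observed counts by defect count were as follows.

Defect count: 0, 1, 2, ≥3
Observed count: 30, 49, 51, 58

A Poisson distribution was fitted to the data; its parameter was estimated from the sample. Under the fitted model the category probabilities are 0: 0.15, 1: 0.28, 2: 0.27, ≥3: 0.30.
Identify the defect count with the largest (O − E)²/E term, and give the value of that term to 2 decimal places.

1, 0.25

Expected counts E_i = n·p_i: 188×0.15 = 28.2, 188×0.28 = 52.64, 188×0.27 = 50.76, 188×0.30 = 56.4.
cat         O        E   (O−E)²/E
0          30     28.2      0.115
1          49    52.64      0.252
2          51    50.76      0.001
≥3         58     56.4      0.045
The largest term is for 1: 0.25.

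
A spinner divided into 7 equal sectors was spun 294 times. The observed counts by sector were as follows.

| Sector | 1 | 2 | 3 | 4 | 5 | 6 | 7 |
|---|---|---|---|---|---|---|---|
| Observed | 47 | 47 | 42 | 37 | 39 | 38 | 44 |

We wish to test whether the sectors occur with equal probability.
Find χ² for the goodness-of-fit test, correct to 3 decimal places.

Expected count for each of the 7 categories: 294/7 = 42.
1: (47 − 42)²/42 = 25/42 = 0.5952
2: (47 − 42)²/42 = 25/42 = 0.5952
3: (42 − 42)²/42 = 0/42 = 0.0000
4: (37 − 42)²/42 = 25/42 = 0.5952
5: (39 − 42)²/42 = 9/42 = 0.2143
6: (38 − 42)²/42 = 16/42 = 0.3810
7: (44 − 42)²/42 = 4/42 = 0.0952
Sum = 2.476

2.476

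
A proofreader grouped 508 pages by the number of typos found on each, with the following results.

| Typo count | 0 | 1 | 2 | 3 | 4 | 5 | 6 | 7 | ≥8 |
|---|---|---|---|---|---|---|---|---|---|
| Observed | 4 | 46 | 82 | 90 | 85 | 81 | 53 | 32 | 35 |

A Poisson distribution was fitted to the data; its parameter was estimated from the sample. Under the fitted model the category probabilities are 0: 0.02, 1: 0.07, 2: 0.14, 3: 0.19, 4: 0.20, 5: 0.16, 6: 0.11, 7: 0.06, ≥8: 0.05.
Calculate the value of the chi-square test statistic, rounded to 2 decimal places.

Expected counts E_i = n·p_i: 508×0.02 = 10.16, 508×0.07 = 35.56, 508×0.14 = 71.12, 508×0.19 = 96.52, 508×0.20 = 101.6, 508×0.16 = 81.28, 508×0.11 = 55.88, 508×0.06 = 30.48, 508×0.05 = 25.4.
χ² = (4−10.16)²/10.16 + (46−35.56)²/35.56 + (82−71.12)²/71.12 + (90−96.52)²/96.52 + (85−101.6)²/101.6 + (81−81.28)²/81.28 + (53−55.88)²/55.88 + (32−30.48)²/30.48 + (35−25.4)²/25.4
   = 3.735 + 3.065 + 1.664 + 0.440 + 2.712 + 0.001 + 0.148 + 0.076 + 3.628
Sum = 15.47

15.47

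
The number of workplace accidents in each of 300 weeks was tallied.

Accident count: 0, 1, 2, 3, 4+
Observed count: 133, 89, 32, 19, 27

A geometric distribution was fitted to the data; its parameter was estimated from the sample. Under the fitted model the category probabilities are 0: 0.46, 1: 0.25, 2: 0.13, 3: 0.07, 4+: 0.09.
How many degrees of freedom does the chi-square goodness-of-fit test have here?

There are k = 5 categories and 1 parameter estimated from the data, so df = 5 − 1 − 1 = 3.

3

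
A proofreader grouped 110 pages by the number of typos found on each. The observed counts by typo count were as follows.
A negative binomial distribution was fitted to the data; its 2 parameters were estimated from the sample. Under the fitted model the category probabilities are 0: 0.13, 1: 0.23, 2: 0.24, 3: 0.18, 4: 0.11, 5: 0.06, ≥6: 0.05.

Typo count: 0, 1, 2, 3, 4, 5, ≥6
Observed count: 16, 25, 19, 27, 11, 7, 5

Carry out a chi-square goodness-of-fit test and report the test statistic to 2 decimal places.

5.07

Expected counts E_i = n·p_i: 110×0.13 = 14.3, 110×0.23 = 25.3, 110×0.24 = 26.4, 110×0.18 = 19.8, 110×0.11 = 12.1, 110×0.06 = 6.6, 110×0.05 = 5.5.
cat         O        E   (O−E)²/E
0          16     14.3      0.202
1          25     25.3      0.004
2          19     26.4      2.074
3          27     19.8      2.618
4          11     12.1      0.100
5           7      6.6      0.024
≥6          5      5.5      0.045
Sum = 5.07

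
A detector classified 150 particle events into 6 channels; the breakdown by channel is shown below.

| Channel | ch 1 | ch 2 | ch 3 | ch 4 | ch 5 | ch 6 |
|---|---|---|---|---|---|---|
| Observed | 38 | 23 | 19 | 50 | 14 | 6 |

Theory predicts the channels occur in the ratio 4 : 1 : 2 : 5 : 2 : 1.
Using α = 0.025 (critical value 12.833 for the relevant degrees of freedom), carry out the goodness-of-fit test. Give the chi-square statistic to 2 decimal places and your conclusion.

Ratio total = 15. Expected counts: 150×4/15 = 40, 150×1/15 = 10, 150×2/15 = 20, 150×5/15 = 50, 150×2/15 = 20, 150×1/15 = 10.
ch 1: (38 − 40)²/40 = 4/40 = 0.100
ch 2: (23 − 10)²/10 = 169/10 = 16.900
ch 3: (19 − 20)²/20 = 1/20 = 0.050
ch 4: (50 − 50)²/50 = 0/50 = 0.000
ch 5: (14 − 20)²/20 = 36/20 = 1.800
ch 6: (6 − 10)²/10 = 16/10 = 1.600
Sum = 20.45
df = 5. Since 20.45 > 12.833, we reject H₀.

20.45; reject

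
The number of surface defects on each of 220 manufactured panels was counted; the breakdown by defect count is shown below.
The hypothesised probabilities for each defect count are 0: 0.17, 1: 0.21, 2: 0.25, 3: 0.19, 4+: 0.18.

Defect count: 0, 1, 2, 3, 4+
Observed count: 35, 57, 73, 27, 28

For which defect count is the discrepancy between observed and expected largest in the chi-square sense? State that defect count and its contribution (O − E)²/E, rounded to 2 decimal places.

2, 5.89

Expected counts E_i = n·p_i: 220×0.17 = 37.4, 220×0.21 = 46.2, 220×0.25 = 55, 220×0.19 = 41.8, 220×0.18 = 39.6.
0: (35 − 37.4)²/37.4 = 5.76/37.4 = 0.154
1: (57 − 46.2)²/46.2 = 116.64/46.2 = 2.525
2: (73 − 55)²/55 = 324/55 = 5.891
3: (27 − 41.8)²/41.8 = 219.04/41.8 = 5.240
4+: (28 − 39.6)²/39.6 = 134.56/39.6 = 3.398
The largest term is for 2: 5.89.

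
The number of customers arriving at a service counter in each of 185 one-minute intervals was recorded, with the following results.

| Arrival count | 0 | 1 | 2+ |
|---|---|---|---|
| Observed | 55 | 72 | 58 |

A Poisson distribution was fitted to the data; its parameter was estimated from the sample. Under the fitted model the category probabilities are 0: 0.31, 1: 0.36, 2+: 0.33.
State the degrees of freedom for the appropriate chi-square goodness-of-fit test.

1

There are k = 3 categories and 1 parameter estimated from the data, so df = 3 − 1 − 1 = 1.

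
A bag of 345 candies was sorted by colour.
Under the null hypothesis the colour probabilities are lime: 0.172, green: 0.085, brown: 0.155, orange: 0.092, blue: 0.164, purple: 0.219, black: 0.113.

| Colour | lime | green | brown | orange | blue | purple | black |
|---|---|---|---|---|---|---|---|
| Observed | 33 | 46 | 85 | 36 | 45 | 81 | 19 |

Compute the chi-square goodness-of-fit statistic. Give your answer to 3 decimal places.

Expected counts E_i = n·p_i: 345×0.172 = 59.34, 345×0.085 = 29.325, 345×0.155 = 53.475, 345×0.092 = 31.74, 345×0.164 = 56.58, 345×0.219 = 75.555, 345×0.113 = 38.985.
cat         O        E   (O−E)²/E
lime       33    59.34    11.6919
green      46   29.325     9.4819
brown      85   53.475    18.5849
orange     36    31.74     0.5718
blue       45    56.58     2.3700
purple     81   75.555     0.3924
black      19   38.985    10.2450
Sum = 53.338

53.338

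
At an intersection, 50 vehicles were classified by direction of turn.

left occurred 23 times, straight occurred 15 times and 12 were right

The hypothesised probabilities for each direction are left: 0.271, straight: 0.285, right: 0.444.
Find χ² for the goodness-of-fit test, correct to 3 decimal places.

11.317

Expected counts E_i = n·p_i: 50×0.271 = 13.55, 50×0.285 = 14.25, 50×0.444 = 22.2.
χ² = (23−13.55)²/13.55 + (15−14.25)²/14.25 + (12−22.2)²/22.2
   = 6.5906 + 0.0395 + 4.6865
Sum = 11.317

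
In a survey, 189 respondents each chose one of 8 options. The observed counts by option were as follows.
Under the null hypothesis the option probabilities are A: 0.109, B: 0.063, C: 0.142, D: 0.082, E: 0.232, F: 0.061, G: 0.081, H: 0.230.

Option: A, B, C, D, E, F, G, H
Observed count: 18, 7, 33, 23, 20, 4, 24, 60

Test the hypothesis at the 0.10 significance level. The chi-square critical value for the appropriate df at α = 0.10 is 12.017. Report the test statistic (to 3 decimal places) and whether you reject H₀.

36.504; reject

Expected counts E_i = n·p_i: 189×0.109 = 20.601, 189×0.063 = 11.907, 189×0.142 = 26.838, 189×0.082 = 15.498, 189×0.232 = 43.848, 189×0.061 = 11.529, 189×0.081 = 15.309, 189×0.230 = 43.47.
cat         O        E   (O−E)²/E
A          18   20.601     0.3284
B           7   11.907     2.0222
C          33   26.838     1.4148
D          23   15.498     3.6314
E          20   43.848    12.9704
F           4   11.529     4.9168
G          24   15.309     4.9339
H          60    43.47     6.2857
Sum = 36.504
df = 7. Since 36.504 > 12.017, we reject H₀.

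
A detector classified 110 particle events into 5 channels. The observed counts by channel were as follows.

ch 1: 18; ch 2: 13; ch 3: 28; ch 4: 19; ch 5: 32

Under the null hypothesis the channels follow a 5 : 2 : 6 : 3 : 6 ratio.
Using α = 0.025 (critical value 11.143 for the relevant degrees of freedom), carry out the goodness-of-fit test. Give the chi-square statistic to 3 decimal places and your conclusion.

4.193; do not reject

Ratio total = 22. Expected counts: 110×5/22 = 25, 110×2/22 = 10, 110×6/22 = 30, 110×3/22 = 15, 110×6/22 = 30.
ch 1: (18 − 25)²/25 = 49/25 = 1.9600
ch 2: (13 − 10)²/10 = 9/10 = 0.9000
ch 3: (28 − 30)²/30 = 4/30 = 0.1333
ch 4: (19 − 15)²/15 = 16/15 = 1.0667
ch 5: (32 − 30)²/30 = 4/30 = 0.1333
Sum = 4.193
df = 4. Since 4.193 < 11.143, we do not reject H₀.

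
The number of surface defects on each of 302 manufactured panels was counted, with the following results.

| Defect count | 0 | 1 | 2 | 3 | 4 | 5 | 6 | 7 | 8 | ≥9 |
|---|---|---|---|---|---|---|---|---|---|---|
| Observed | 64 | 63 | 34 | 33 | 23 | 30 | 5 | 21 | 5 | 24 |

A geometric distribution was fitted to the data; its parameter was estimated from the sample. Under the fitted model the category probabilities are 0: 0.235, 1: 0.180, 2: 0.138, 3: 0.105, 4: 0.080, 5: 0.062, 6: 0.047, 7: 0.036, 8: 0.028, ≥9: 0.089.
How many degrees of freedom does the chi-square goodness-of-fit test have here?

8

There are k = 10 categories and 1 parameter estimated from the data, so df = 10 − 1 − 1 = 8.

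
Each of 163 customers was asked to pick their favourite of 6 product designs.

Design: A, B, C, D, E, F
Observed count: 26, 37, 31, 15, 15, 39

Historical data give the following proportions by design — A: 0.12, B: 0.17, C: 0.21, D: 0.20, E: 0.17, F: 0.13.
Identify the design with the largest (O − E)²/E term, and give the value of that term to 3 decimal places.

F, 14.969

Expected counts E_i = n·p_i: 163×0.12 = 19.56, 163×0.17 = 27.71, 163×0.21 = 34.23, 163×0.20 = 32.6, 163×0.17 = 27.71, 163×0.13 = 21.19.
A: (26 − 19.56)²/19.56 = 41.4736/19.56 = 2.1203
B: (37 − 27.71)²/27.71 = 86.3041/27.71 = 3.1145
C: (31 − 34.23)²/34.23 = 10.4329/34.23 = 0.3048
D: (15 − 32.6)²/32.6 = 309.76/32.6 = 9.5018
E: (15 − 27.71)²/27.71 = 161.5441/27.71 = 5.8298
F: (39 − 21.19)²/21.19 = 317.1961/21.19 = 14.9691
The largest term is for F: 14.969.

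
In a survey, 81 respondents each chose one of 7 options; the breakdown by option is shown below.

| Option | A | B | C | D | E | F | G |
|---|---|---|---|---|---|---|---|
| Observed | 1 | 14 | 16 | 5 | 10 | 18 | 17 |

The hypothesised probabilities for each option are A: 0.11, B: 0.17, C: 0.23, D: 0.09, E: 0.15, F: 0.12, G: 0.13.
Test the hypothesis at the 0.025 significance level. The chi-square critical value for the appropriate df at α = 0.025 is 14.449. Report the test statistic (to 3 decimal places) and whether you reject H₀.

Expected counts E_i = n·p_i: 81×0.11 = 8.91, 81×0.17 = 13.77, 81×0.23 = 18.63, 81×0.09 = 7.29, 81×0.15 = 12.15, 81×0.12 = 9.72, 81×0.13 = 10.53.
χ² = (1−8.91)²/8.91 + (14−13.77)²/13.77 + (16−18.63)²/18.63 + (5−7.29)²/7.29 + (10−12.15)²/12.15 + (18−9.72)²/9.72 + (17−10.53)²/10.53
   = 7.0222 + 0.0038 + 0.3713 + 0.7194 + 0.3805 + 7.0533 + 3.9754
Sum = 19.526
df = 6. Since 19.526 > 14.449, we reject H₀.

19.526; reject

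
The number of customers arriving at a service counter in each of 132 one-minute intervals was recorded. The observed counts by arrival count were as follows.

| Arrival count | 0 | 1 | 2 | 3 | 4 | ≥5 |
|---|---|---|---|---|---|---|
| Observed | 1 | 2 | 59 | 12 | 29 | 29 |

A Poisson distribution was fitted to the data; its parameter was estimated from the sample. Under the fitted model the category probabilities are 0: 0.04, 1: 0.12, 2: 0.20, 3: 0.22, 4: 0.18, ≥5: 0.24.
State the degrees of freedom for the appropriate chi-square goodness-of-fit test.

4

There are k = 6 categories and 1 parameter estimated from the data, so df = 6 − 1 − 1 = 4.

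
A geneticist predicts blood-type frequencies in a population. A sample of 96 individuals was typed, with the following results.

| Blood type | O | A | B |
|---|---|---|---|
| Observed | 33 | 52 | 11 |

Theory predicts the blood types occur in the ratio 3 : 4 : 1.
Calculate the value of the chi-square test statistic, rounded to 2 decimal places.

0.67

Ratio total = 8. Expected counts: 96×3/8 = 36, 96×4/8 = 48, 96×1/8 = 12.
χ² = (33−36)²/36 + (52−48)²/48 + (11−12)²/12
   = 0.250 + 0.333 + 0.083
Sum = 0.67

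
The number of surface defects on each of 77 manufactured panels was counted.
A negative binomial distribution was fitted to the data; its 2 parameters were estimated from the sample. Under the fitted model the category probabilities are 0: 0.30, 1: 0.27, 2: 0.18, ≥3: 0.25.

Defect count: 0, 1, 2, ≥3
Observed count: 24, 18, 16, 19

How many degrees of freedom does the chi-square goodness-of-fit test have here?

1

There are k = 4 categories and 2 parameters estimated from the data, so df = 4 − 1 − 2 = 1.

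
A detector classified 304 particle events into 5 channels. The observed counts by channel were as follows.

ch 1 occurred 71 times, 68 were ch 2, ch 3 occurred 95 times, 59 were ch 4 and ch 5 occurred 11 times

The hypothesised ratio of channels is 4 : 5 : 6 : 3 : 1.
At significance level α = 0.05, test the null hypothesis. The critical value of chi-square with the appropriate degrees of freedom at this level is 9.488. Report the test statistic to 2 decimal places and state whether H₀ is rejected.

6.66; do not reject

Ratio total = 19. Expected counts: 304×4/19 = 64, 304×5/19 = 80, 304×6/19 = 96, 304×3/19 = 48, 304×1/19 = 16.
ch 1: (71 − 64)²/64 = 49/64 = 0.766
ch 2: (68 − 80)²/80 = 144/80 = 1.800
ch 3: (95 − 96)²/96 = 1/96 = 0.010
ch 4: (59 − 48)²/48 = 121/48 = 2.521
ch 5: (11 − 16)²/16 = 25/16 = 1.563
Sum = 6.66
df = 4. Since 6.66 < 9.488, we do not reject H₀.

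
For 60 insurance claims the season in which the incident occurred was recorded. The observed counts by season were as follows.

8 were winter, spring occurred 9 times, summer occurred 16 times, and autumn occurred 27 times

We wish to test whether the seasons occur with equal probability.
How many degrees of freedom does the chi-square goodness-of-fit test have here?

3

There are k = 4 categories and no parameters were estimated from the data, so df = 4 − 1 = 3.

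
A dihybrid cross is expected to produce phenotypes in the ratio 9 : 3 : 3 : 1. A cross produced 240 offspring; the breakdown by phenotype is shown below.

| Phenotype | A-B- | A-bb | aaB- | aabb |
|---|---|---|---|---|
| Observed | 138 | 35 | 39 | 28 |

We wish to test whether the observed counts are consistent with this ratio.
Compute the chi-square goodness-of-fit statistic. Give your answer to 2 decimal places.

14.36

Ratio total = 16. Expected counts: 240×9/16 = 135, 240×3/16 = 45, 240×3/16 = 45, 240×1/16 = 15.
χ² = (138−135)²/135 + (35−45)²/45 + (39−45)²/45 + (28−15)²/15
   = 0.067 + 2.222 + 0.800 + 11.267
Sum = 14.36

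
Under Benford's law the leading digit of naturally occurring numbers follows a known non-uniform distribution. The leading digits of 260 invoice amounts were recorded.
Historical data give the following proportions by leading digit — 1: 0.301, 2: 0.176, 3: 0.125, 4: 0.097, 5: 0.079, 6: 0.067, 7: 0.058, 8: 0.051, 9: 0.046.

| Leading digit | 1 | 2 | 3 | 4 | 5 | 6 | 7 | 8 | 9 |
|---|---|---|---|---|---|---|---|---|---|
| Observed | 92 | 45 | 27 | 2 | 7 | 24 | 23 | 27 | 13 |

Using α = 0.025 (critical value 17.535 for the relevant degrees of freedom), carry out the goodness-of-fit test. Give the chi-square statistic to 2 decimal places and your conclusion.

Expected counts E_i = n·p_i: 260×0.301 = 78.26, 260×0.176 = 45.76, 260×0.125 = 32.5, 260×0.097 = 25.22, 260×0.079 = 20.54, 260×0.067 = 17.42, 260×0.058 = 15.08, 260×0.051 = 13.26, 260×0.046 = 11.96.
cat         O        E   (O−E)²/E
1          92    78.26      2.412
2          45    45.76      0.013
3          27     32.5      0.931
4           2    25.22     21.379
5           7    20.54      8.926
6          24    17.42      2.485
7          23    15.08      4.160
8          27    13.26     14.237
9          13    11.96      0.090
Sum = 54.63
df = 8. Since 54.63 > 17.535, we reject H₀.

54.63; reject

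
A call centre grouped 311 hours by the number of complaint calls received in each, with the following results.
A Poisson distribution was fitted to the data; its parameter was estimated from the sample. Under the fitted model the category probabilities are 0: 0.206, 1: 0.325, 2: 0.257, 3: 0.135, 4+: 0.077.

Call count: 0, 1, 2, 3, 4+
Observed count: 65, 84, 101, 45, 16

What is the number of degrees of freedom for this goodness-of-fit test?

There are k = 5 categories and 1 parameter estimated from the data, so df = 5 − 1 − 1 = 3.

3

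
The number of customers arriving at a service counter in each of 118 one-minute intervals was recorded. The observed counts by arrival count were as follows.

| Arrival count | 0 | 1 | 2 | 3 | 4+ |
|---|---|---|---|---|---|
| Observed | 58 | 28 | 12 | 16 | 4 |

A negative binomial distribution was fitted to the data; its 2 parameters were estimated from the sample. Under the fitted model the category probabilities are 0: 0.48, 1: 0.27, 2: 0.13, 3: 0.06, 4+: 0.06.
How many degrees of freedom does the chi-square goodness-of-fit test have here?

There are k = 5 categories and 2 parameters estimated from the data, so df = 5 − 1 − 2 = 2.

2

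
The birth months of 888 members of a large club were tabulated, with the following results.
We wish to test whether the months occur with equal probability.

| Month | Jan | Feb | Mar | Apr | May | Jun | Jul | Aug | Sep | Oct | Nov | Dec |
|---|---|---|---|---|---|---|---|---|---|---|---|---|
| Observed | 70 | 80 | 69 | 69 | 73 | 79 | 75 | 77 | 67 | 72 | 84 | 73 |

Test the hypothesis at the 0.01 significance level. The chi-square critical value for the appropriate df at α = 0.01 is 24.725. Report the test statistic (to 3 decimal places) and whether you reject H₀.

3.946; do not reject

Under H₀ each category has probability 1/12, so each expected count is 888/12 = 74.
Jan: (70 − 74)²/74 = 16/74 = 0.2162
Feb: (80 − 74)²/74 = 36/74 = 0.4865
Mar: (69 − 74)²/74 = 25/74 = 0.3378
Apr: (69 − 74)²/74 = 25/74 = 0.3378
May: (73 − 74)²/74 = 1/74 = 0.0135
Jun: (79 − 74)²/74 = 25/74 = 0.3378
Jul: (75 − 74)²/74 = 1/74 = 0.0135
Aug: (77 − 74)²/74 = 9/74 = 0.1216
Sep: (67 − 74)²/74 = 49/74 = 0.6622
Oct: (72 − 74)²/74 = 4/74 = 0.0541
Nov: (84 − 74)²/74 = 100/74 = 1.3514
Dec: (73 − 74)²/74 = 1/74 = 0.0135
Sum = 3.946
df = 11. Since 3.946 < 24.725, we do not reject H₀.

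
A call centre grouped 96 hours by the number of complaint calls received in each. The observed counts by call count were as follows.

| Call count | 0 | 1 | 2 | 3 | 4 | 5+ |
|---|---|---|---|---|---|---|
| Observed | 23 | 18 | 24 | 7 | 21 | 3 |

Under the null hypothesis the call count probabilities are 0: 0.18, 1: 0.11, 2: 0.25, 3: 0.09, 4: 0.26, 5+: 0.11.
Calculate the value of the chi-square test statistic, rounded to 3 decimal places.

Expected counts E_i = n·p_i: 96×0.18 = 17.28, 96×0.11 = 10.56, 96×0.25 = 24, 96×0.09 = 8.64, 96×0.26 = 24.96, 96×0.11 = 10.56.
χ² = (23−17.28)²/17.28 + (18−10.56)²/10.56 + (24−24)²/24 + (7−8.64)²/8.64 + (21−24.96)²/24.96 + (3−10.56)²/10.56
   = 1.8934 + 5.2418 + 0.0000 + 0.3113 + 0.6283 + 5.4123
Sum = 13.487

13.487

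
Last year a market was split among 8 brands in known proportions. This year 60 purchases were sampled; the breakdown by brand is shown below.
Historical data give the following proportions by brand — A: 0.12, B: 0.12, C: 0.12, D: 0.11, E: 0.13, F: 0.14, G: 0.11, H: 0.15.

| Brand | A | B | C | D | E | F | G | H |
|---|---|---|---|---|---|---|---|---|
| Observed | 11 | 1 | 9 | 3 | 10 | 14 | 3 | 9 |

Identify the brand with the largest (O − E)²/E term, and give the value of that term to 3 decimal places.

B, 5.339

Expected counts E_i = n·p_i: 60×0.12 = 7.2, 60×0.12 = 7.2, 60×0.12 = 7.2, 60×0.11 = 6.6, 60×0.13 = 7.8, 60×0.14 = 8.4, 60×0.11 = 6.6, 60×0.15 = 9.
A: (11 − 7.2)²/7.2 = 14.44/7.2 = 2.0056
B: (1 − 7.2)²/7.2 = 38.44/7.2 = 5.3389
C: (9 − 7.2)²/7.2 = 3.24/7.2 = 0.4500
D: (3 − 6.6)²/6.6 = 12.96/6.6 = 1.9636
E: (10 − 7.8)²/7.8 = 4.84/7.8 = 0.6205
F: (14 − 8.4)²/8.4 = 31.36/8.4 = 3.7333
G: (3 − 6.6)²/6.6 = 12.96/6.6 = 1.9636
H: (9 − 9)²/9 = 0/9 = 0.0000
The largest term is for B: 5.339.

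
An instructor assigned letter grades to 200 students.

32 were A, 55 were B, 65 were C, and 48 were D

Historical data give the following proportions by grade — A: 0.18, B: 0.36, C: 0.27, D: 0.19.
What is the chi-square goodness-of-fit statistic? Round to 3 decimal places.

Expected counts E_i = n·p_i: 200×0.18 = 36, 200×0.36 = 72, 200×0.27 = 54, 200×0.19 = 38.
χ² = (32−36)²/36 + (55−72)²/72 + (65−54)²/54 + (48−38)²/38
   = 0.4444 + 4.0139 + 2.2407 + 2.6316
Sum = 9.331

9.331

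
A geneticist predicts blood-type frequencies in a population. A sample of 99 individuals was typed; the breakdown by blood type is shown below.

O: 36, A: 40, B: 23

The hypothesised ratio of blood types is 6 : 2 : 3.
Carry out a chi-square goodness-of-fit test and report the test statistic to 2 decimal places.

33.48

Ratio total = 11. Expected counts: 99×6/11 = 54, 99×2/11 = 18, 99×3/11 = 27.
cat         O        E   (O−E)²/E
O          36       54      6.000
A          40       18     26.889
B          23       27      0.593
Sum = 33.48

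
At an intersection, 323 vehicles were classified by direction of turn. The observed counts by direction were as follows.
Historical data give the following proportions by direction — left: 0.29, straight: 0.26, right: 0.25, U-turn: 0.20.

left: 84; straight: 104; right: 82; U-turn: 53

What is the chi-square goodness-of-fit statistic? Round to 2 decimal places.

Expected counts E_i = n·p_i: 323×0.29 = 93.67, 323×0.26 = 83.98, 323×0.25 = 80.75, 323×0.20 = 64.6.
left: (84 − 93.67)²/93.67 = 93.5089/93.67 = 0.998
straight: (104 − 83.98)²/83.98 = 400.8004/83.98 = 4.773
right: (82 − 80.75)²/80.75 = 1.5625/80.75 = 0.019
U-turn: (53 − 64.6)²/64.6 = 134.56/64.6 = 2.083
Sum = 7.87

7.87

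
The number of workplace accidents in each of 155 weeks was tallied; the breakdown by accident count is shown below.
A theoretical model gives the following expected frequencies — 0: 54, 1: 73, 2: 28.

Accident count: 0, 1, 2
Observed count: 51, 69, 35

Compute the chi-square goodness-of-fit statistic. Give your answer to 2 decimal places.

2.14

χ² = (51−54)²/54 + (69−73)²/73 + (35−28)²/28
   = 0.167 + 0.219 + 1.750
Sum = 2.14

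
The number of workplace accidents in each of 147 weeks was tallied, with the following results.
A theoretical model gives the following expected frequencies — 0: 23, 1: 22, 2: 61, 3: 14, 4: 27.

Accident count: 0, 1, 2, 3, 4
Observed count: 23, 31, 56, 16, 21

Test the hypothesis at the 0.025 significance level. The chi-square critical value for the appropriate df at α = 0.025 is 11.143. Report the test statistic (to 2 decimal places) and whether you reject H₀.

5.71; do not reject

cat         O        E   (O−E)²/E
0          23       23      0.000
1          31       22      3.682
2          56       61      0.410
3          16       14      0.286
4          21       27      1.333
Sum = 5.71
df = 4. Since 5.71 < 11.143, we do not reject H₀.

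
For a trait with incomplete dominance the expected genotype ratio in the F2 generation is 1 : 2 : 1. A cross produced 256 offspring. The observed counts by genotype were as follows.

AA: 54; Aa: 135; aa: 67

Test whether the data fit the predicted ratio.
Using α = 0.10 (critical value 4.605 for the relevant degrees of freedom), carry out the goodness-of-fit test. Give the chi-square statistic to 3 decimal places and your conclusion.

Ratio total = 4. Expected counts: 256×1/4 = 64, 256×2/4 = 128, 256×1/4 = 64.
cat         O        E   (O−E)²/E
AA         54       64     1.5625
Aa        135      128     0.3828
aa         67       64     0.1406
Sum = 2.086
df = 2. Since 2.086 < 4.605, we do not reject H₀.

2.086; do not reject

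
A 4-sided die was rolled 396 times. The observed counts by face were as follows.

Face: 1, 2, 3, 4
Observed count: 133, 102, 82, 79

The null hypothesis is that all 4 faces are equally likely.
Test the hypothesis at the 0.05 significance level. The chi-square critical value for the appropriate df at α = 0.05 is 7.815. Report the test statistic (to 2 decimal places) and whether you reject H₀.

18.73; reject

Expected count for each of the 4 categories: 396/4 = 99.
cat         O        E   (O−E)²/E
1         133       99     11.677
2         102       99      0.091
3          82       99      2.919
4          79       99      4.040
Sum = 18.73
df = 3. Since 18.73 > 7.815, we reject H₀.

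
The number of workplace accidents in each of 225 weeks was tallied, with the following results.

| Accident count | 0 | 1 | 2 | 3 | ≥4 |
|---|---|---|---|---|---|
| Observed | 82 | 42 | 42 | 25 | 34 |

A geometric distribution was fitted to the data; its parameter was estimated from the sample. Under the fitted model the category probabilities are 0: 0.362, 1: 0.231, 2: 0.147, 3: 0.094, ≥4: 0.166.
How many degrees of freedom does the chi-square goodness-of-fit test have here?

There are k = 5 categories and 1 parameter estimated from the data, so df = 5 − 1 − 1 = 3.

3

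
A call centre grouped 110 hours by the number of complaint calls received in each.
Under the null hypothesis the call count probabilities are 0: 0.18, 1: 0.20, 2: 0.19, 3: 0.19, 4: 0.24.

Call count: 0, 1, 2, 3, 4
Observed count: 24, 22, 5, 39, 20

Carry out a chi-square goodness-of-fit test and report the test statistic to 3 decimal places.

30.214

Expected counts E_i = n·p_i: 110×0.18 = 19.8, 110×0.20 = 22, 110×0.19 = 20.9, 110×0.19 = 20.9, 110×0.24 = 26.4.
0: (24 − 19.8)²/19.8 = 17.64/19.8 = 0.8909
1: (22 − 22)²/22 = 0/22 = 0.0000
2: (5 − 20.9)²/20.9 = 252.81/20.9 = 12.0962
3: (39 − 20.9)²/20.9 = 327.61/20.9 = 15.6751
4: (20 − 26.4)²/26.4 = 40.96/26.4 = 1.5515
Sum = 30.214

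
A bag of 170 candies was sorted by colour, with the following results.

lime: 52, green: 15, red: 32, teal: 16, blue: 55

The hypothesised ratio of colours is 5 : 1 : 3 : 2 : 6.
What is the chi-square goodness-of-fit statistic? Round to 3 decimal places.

Ratio total = 17. Expected counts: 170×5/17 = 50, 170×1/17 = 10, 170×3/17 = 30, 170×2/17 = 20, 170×6/17 = 60.
lime: (52 − 50)²/50 = 4/50 = 0.0800
green: (15 − 10)²/10 = 25/10 = 2.5000
red: (32 − 30)²/30 = 4/30 = 0.1333
teal: (16 − 20)²/20 = 16/20 = 0.8000
blue: (55 − 60)²/60 = 25/60 = 0.4167
Sum = 3.930

3.930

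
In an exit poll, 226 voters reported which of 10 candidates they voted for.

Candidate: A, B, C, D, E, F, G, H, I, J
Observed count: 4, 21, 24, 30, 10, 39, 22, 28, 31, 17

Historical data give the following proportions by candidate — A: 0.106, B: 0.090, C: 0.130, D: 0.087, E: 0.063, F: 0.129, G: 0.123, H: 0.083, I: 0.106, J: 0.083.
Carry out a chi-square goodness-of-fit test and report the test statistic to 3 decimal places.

Expected counts E_i = n·p_i: 226×0.106 = 23.956, 226×0.090 = 20.34, 226×0.130 = 29.38, 226×0.087 = 19.662, 226×0.063 = 14.238, 226×0.129 = 29.154, 226×0.123 = 27.798, 226×0.083 = 18.758, 226×0.106 = 23.956, 226×0.083 = 18.758.
χ² = (4−23.956)²/23.956 + (21−20.34)²/20.34 + (24−29.38)²/29.38 + (30−19.662)²/19.662 + (10−14.238)²/14.238 + (39−29.154)²/29.154 + (22−27.798)²/27.798 + (28−18.758)²/18.758 + (31−23.956)²/23.956 + (17−18.758)²/18.758
   = 16.6239 + 0.0214 + 0.9852 + 5.4356 + 1.2615 + 3.3252 + 1.2093 + 4.5535 + 2.0712 + 0.1648
Sum = 35.652

35.652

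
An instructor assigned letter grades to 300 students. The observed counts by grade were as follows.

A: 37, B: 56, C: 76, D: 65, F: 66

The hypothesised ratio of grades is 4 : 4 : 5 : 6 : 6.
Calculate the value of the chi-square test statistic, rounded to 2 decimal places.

Ratio total = 25. Expected counts: 300×4/25 = 48, 300×4/25 = 48, 300×5/25 = 60, 300×6/25 = 72, 300×6/25 = 72.
χ² = (37−48)²/48 + (56−48)²/48 + (76−60)²/60 + (65−72)²/72 + (66−72)²/72
   = 2.521 + 1.333 + 4.267 + 0.681 + 0.500
Sum = 9.30

9.30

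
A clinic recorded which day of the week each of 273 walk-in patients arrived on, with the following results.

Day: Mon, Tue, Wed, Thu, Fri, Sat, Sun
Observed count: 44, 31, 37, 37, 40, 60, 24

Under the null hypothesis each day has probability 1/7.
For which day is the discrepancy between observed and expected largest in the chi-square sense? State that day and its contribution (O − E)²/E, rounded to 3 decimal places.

Under H₀ each category has probability 1/7, so each expected count is 273/7 = 39.
Mon: (44 − 39)²/39 = 25/39 = 0.6410
Tue: (31 − 39)²/39 = 64/39 = 1.6410
Wed: (37 − 39)²/39 = 4/39 = 0.1026
Thu: (37 − 39)²/39 = 4/39 = 0.1026
Fri: (40 − 39)²/39 = 1/39 = 0.0256
Sat: (60 − 39)²/39 = 441/39 = 11.3077
Sun: (24 − 39)²/39 = 225/39 = 5.7692
The largest term is for Sat: 11.308.

Sat, 11.308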